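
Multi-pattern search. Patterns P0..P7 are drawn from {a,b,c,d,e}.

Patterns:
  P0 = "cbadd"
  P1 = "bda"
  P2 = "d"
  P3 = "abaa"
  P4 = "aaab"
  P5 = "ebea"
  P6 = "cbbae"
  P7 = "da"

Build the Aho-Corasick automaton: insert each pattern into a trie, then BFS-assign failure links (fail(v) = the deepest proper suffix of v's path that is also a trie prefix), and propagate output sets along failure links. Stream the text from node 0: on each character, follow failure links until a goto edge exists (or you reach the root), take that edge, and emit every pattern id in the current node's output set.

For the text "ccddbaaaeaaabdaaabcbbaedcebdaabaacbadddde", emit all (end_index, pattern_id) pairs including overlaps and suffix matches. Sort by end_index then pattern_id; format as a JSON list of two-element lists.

Construct AC machine:
Trie (insert patterns):
  n0 'ε': a→10 b→6 c→1 d→9 e→17
  n1 'c': b→2
  n2 'cb': a→3 b→21
  n3 'cba': d→4
  n4 'cbad': d→5
  n5 'cbadd': ·  ←P0
  n6 'b': d→7
  n7 'bd': a→8
  n8 'bda': ·  ←P1
  n9 'd': a→24  ←P2
  n10 'a': a→14 b→11
  n11 'ab': a→12
  n12 'aba': a→13
  n13 'abaa': ·  ←P3
  n14 'aa': a→15
  n15 'aaa': b→16
  n16 'aaab': ·  ←P4
  n17 'e': b→18
  n18 'eb': e→19
  n19 'ebe': a→20
  n20 'ebea': ·  ←P5
  n21 'cbb': a→22
  n22 'cbba': e→23
  n23 'cbbae': ·  ←P6
  n24 'da': ·  ←P7

BFS fail/out derivation:
  fail(1) 'c': from fail(0)=0 chase 'c': 0 ⇒ 0;  out=∅∪out(0)=∅
  fail(6) 'b': from fail(0)=0 chase 'b': 0 ⇒ 0;  out=∅∪out(0)=∅
  fail(9) 'd': from fail(0)=0 chase 'd': 0 ⇒ 0;  out={2}∪out(0)={2}
  fail(10) 'a': from fail(0)=0 chase 'a': 0 ⇒ 0;  out=∅∪out(0)=∅
  fail(17) 'e': from fail(0)=0 chase 'e': 0 ⇒ 0;  out=∅∪out(0)=∅
  fail(2) 'cb': from fail(1)=0 chase 'b': 0 ⇒ 6;  out=∅∪out(6)=∅
  fail(7) 'bd': from fail(6)=0 chase 'd': 0 ⇒ 9;  out=∅∪out(9)={2}
  fail(11) 'ab': from fail(10)=0 chase 'b': 0 ⇒ 6;  out=∅∪out(6)=∅
  fail(14) 'aa': from fail(10)=0 chase 'a': 0 ⇒ 10;  out=∅∪out(10)=∅
  fail(18) 'eb': from fail(17)=0 chase 'b': 0 ⇒ 6;  out=∅∪out(6)=∅
  fail(24) 'da': from fail(9)=0 chase 'a': 0 ⇒ 10;  out={7}∪out(10)={7}
  fail(3) 'cba': from fail(2)=6 chase 'a': 6→0 ⇒ 10;  out=∅∪out(10)=∅
  fail(8) 'bda': from fail(7)=9 chase 'a': 9 ⇒ 24;  out={1}∪out(24)={1,7}
  fail(12) 'aba': from fail(11)=6 chase 'a': 6→0 ⇒ 10;  out=∅∪out(10)=∅
  fail(15) 'aaa': from fail(14)=10 chase 'a': 10 ⇒ 14;  out=∅∪out(14)=∅
  fail(19) 'ebe': from fail(18)=6 chase 'e': 6→0 ⇒ 17;  out=∅∪out(17)=∅
  fail(21) 'cbb': from fail(2)=6 chase 'b': 6→0 ⇒ 6;  out=∅∪out(6)=∅
  fail(4) 'cbad': from fail(3)=10 chase 'd': 10→0 ⇒ 9;  out=∅∪out(9)={2}
  fail(13) 'abaa': from fail(12)=10 chase 'a': 10 ⇒ 14;  out={3}∪out(14)={3}
  fail(16) 'aaab': from fail(15)=14 chase 'b': 14→10 ⇒ 11;  out={4}∪out(11)={4}
  fail(20) 'ebea': from fail(19)=17 chase 'a': 17→0 ⇒ 10;  out={5}∪out(10)={5}
  fail(22) 'cbba': from fail(21)=6 chase 'a': 6→0 ⇒ 10;  out=∅∪out(10)=∅
  fail(5) 'cbadd': from fail(4)=9 chase 'd': 9→0 ⇒ 9;  out={0}∪out(9)={0,2}
  fail(23) 'cbbae': from fail(22)=10 chase 'e': 10→0 ⇒ 17;  out={6}∪out(17)={6}

Text stream:
pos 0 'c': at 1
pos 1 'c': at 1 (via fail)
pos 2 'd': at 9 (via fail)  ** P2@[2:2]
pos 3 'd': at 9 (via fail)  ** P2@[3:3]
pos 4 'b': at 6 (via fail)
pos 5 'a': at 10 (via fail)
pos 6 'a': at 14
pos 7 'a': at 15
pos 8 'e': at 17 (via fail)
pos 9 'a': at 10 (via fail)
pos 10 'a': at 14
pos 11 'a': at 15
pos 12 'b': at 16  ** P4@[9:12]
pos 13 'd': at 7 (via fail)  ** P2@[13:13]
pos 14 'a': at 8  ** P1@[12:14],P7@[13:14]
pos 15 'a': at 14 (via fail)
pos 16 'a': at 15
pos 17 'b': at 16  ** P4@[14:17]
pos 18 'c': at 1 (via fail)
pos 19 'b': at 2
pos 20 'b': at 21
pos 21 'a': at 22
pos 22 'e': at 23  ** P6@[18:22]
pos 23 'd': at 9 (via fail)  ** P2@[23:23]
pos 24 'c': at 1 (via fail)
pos 25 'e': at 17 (via fail)
pos 26 'b': at 18
pos 27 'd': at 7 (via fail)  ** P2@[27:27]
pos 28 'a': at 8  ** P1@[26:28],P7@[27:28]
pos 29 'a': at 14 (via fail)
pos 30 'b': at 11 (via fail)
pos 31 'a': at 12
pos 32 'a': at 13  ** P3@[29:32]
pos 33 'c': at 1 (via fail)
pos 34 'b': at 2
pos 35 'a': at 3
pos 36 'd': at 4  ** P2@[36:36]
pos 37 'd': at 5  ** P0@[33:37],P2@[37:37]
pos 38 'd': at 9 (via fail)  ** P2@[38:38]
pos 39 'd': at 9 (via fail)  ** P2@[39:39]
pos 40 'e': at 17 (via fail)

Matches: [[2,2],[3,2],[12,4],[13,2],[14,1],[14,7],[17,4],[22,6],[23,2],[27,2],[28,1],[28,7],[32,3],[36,2],[37,0],[37,2],[38,2],[39,2]]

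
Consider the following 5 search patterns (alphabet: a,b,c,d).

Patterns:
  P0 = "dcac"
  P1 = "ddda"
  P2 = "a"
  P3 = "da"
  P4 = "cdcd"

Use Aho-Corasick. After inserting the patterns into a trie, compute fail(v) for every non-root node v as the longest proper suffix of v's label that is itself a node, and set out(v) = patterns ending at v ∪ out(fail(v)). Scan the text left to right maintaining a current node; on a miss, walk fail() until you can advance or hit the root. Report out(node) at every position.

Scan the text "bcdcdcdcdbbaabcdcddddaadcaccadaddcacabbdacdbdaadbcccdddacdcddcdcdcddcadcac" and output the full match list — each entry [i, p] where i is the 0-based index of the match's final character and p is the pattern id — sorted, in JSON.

Build:
Trie nodes:
  n0 'ε': a→8 c→10 d→1
  n1 'd': a→9 c→2 d→5
  n2 'dc': a→3
  n3 'dca': c→4
  n4 'dcac': ·  [P0 ends]
  n5 'dd': d→6
  n6 'ddd': a→7
  n7 'ddda': ·  [P1 ends]
  n8 'a': ·  [P2 ends]
  n9 'da': ·  [P3 ends]
  n10 'c': d→11
  n11 'cd': c→12
  n12 'cdc': d→13
  n13 'cdcd': ·  [P4 ends]

Failure links (BFS by depth):
  n1('d'): parent n0 fail=0; on 'd' 0 → fail=0;  out ∅∪∅=∅
  n8('a'): parent n0 fail=0; on 'a' 0 → fail=0;  out {2}∪∅={2}
  n10('c'): parent n0 fail=0; on 'c' 0 → fail=0;  out ∅∪∅=∅
  n2('dc'): parent n1 fail=0; on 'c' 0 → fail=10;  out ∅∪∅=∅
  n5('dd'): parent n1 fail=0; on 'd' 0 → fail=1;  out ∅∪∅=∅
  n9('da'): parent n1 fail=0; on 'a' 0 → fail=8;  out {3}∪{2}={2,3}
  n11('cd'): parent n10 fail=0; on 'd' 0 → fail=1;  out ∅∪∅=∅
  n3('dca'): parent n2 fail=10; on 'a' 10→0 → fail=8;  out ∅∪{2}={2}
  n6('ddd'): parent n5 fail=1; on 'd' 1 → fail=5;  out ∅∪∅=∅
  n12('cdc'): parent n11 fail=1; on 'c' 1 → fail=2;  out ∅∪∅=∅
  n4('dcac'): parent n3 fail=8; on 'c' 8→0 → fail=10;  out {0}∪∅={0}
  n7('ddda'): parent n6 fail=5; on 'a' 5→1 → fail=9;  out {1}∪{2,3}={1,2,3}
  n13('cdcd'): parent n12 fail=2; on 'd' 2→10 → fail=11;  out {4}∪∅={4}

Run:
[0] read 'b'  n0⇒n0
[1] read 'c'  n0⇒n10
[2] read 'd'  n10⇒n11
[3] read 'c'  n11⇒n12
[4] read 'd'  n12⇒n13  emit P4@[1:4]
[5] read 'c'  n13⇒n12 (fail-walked)
[6] read 'd'  n12⇒n13  emit P4@[3:6]
[7] read 'c'  n13⇒n12 (fail-walked)
[8] read 'd'  n12⇒n13  emit P4@[5:8]
[9] read 'b'  n13⇒n0 (fail-walked)
[10] read 'b'  n0⇒n0
[11] read 'a'  n0⇒n8  emit P2@[11:11]
[12] read 'a'  n8⇒n8 (fail-walked)  emit P2@[12:12]
[13] read 'b'  n8⇒n0 (fail-walked)
[14] read 'c'  n0⇒n10
[15] read 'd'  n10⇒n11
[16] read 'c'  n11⇒n12
[17] read 'd'  n12⇒n13  emit P4@[14:17]
[18] read 'd'  n13⇒n5 (fail-walked)
[19] read 'd'  n5⇒n6
[20] read 'd'  n6⇒n6 (fail-walked)
[21] read 'a'  n6⇒n7  emit P1@[18:21],P2@[21:21],P3@[20:21]
[22] read 'a'  n7⇒n8 (fail-walked)  emit P2@[22:22]
[23] read 'd'  n8⇒n1 (fail-walked)
[24] read 'c'  n1⇒n2
[25] read 'a'  n2⇒n3  emit P2@[25:25]
[26] read 'c'  n3⇒n4  emit P0@[23:26]
[27] read 'c'  n4⇒n10 (fail-walked)
[28] read 'a'  n10⇒n8 (fail-walked)  emit P2@[28:28]
[29] read 'd'  n8⇒n1 (fail-walked)
[30] read 'a'  n1⇒n9  emit P2@[30:30],P3@[29:30]
[31] read 'd'  n9⇒n1 (fail-walked)
[32] read 'd'  n1⇒n5
[33] read 'c'  n5⇒n2 (fail-walked)
[34] read 'a'  n2⇒n3  emit P2@[34:34]
[35] read 'c'  n3⇒n4  emit P0@[32:35]
[36] read 'a'  n4⇒n8 (fail-walked)  emit P2@[36:36]
[37] read 'b'  n8⇒n0 (fail-walked)
[38] read 'b'  n0⇒n0
[39] read 'd'  n0⇒n1
[40] read 'a'  n1⇒n9  emit P2@[40:40],P3@[39:40]
[41] read 'c'  n9⇒n10 (fail-walked)
[42] read 'd'  n10⇒n11
[43] read 'b'  n11⇒n0 (fail-walked)
[44] read 'd'  n0⇒n1
[45] read 'a'  n1⇒n9  emit P2@[45:45],P3@[44:45]
[46] read 'a'  n9⇒n8 (fail-walked)  emit P2@[46:46]
[47] read 'd'  n8⇒n1 (fail-walked)
[48] read 'b'  n1⇒n0 (fail-walked)
[49] read 'c'  n0⇒n10
[50] read 'c'  n10⇒n10 (fail-walked)
[51] read 'c'  n10⇒n10 (fail-walked)
[52] read 'd'  n10⇒n11
[53] read 'd'  n11⇒n5 (fail-walked)
[54] read 'd'  n5⇒n6
[55] read 'a'  n6⇒n7  emit P1@[52:55],P2@[55:55],P3@[54:55]
[56] read 'c'  n7⇒n10 (fail-walked)
[57] read 'd'  n10⇒n11
[58] read 'c'  n11⇒n12
[59] read 'd'  n12⇒n13  emit P4@[56:59]
[60] read 'd'  n13⇒n5 (fail-walked)
[61] read 'c'  n5⇒n2 (fail-walked)
[62] read 'd'  n2⇒n11 (fail-walked)
[63] read 'c'  n11⇒n12
[64] read 'd'  n12⇒n13  emit P4@[61:64]
[65] read 'c'  n13⇒n12 (fail-walked)
[66] read 'd'  n12⇒n13  emit P4@[63:66]
[67] read 'd'  n13⇒n5 (fail-walked)
[68] read 'c'  n5⇒n2 (fail-walked)
[69] read 'a'  n2⇒n3  emit P2@[69:69]
[70] read 'd'  n3⇒n1 (fail-walked)
[71] read 'c'  n1⇒n2
[72] read 'a'  n2⇒n3  emit P2@[72:72]
[73] read 'c'  n3⇒n4  emit P0@[70:73]

All matches (sorted): [[4,4],[6,4],[8,4],[11,2],[12,2],[17,4],[21,1],[21,2],[21,3],[22,2],[25,2],[26,0],[28,2],[30,2],[30,3],[34,2],[35,0],[36,2],[40,2],[40,3],[45,2],[45,3],[46,2],[55,1],[55,2],[55,3],[59,4],[64,4],[66,4],[69,2],[72,2],[73,0]]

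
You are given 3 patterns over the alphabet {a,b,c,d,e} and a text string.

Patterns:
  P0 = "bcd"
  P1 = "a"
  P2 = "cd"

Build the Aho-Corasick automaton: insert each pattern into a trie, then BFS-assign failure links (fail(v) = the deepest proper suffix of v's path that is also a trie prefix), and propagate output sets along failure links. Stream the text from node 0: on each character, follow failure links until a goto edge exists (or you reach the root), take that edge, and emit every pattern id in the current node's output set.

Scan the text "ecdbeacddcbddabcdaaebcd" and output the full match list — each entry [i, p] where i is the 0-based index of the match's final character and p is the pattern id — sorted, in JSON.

Build automaton:
Trie (insert patterns):
  0='ε' goto a→4 b→1 c→5
  1='b' goto c→2
  2='bc' goto d→3
  3='bcd' goto ·  [P0 ends]
  4='a' goto ·  [P1 ends]
  5='c' goto d→6
  6='cd' goto ·  [P2 ends]

Failure links (BFS by depth):
  fail(1) 'b': from fail(0)=0 chase 'b': 0 ⇒ 0;  out=∅∪out(0)=∅
  fail(4) 'a': from fail(0)=0 chase 'a': 0 ⇒ 0;  out={1}∪out(0)={1}
  fail(5) 'c': from fail(0)=0 chase 'c': 0 ⇒ 0;  out=∅∪out(0)=∅
  fail(2) 'bc': from fail(1)=0 chase 'c': 0 ⇒ 5;  out=∅∪out(5)=∅
  fail(6) 'cd': from fail(5)=0 chase 'd': 0 ⇒ 0;  out={2}∪out(0)={2}
  fail(3) 'bcd': from fail(2)=5 chase 'd': 5 ⇒ 6;  out={0}∪out(6)={0,2}

Scan:
[0] read 'e'  n0⇒n0
[1] read 'c'  n0⇒n5
[2] read 'd'  n5⇒n6  emit P2@[1:2]
[3] read 'b'  n6⇒n1 ·f
[4] read 'e'  n1⇒n0 ·f
[5] read 'a'  n0⇒n4  emit P1@[5:5]
[6] read 'c'  n4⇒n5 ·f
[7] read 'd'  n5⇒n6  emit P2@[6:7]
[8] read 'd'  n6⇒n0 ·f
[9] read 'c'  n0⇒n5
[10] read 'b'  n5⇒n1 ·f
[11] read 'd'  n1⇒n0 ·f
[12] read 'd'  n0⇒n0
[13] read 'a'  n0⇒n4  emit P1@[13:13]
[14] read 'b'  n4⇒n1 ·f
[15] read 'c'  n1⇒n2
[16] read 'd'  n2⇒n3  emit P0@[14:16],P2@[15:16]
[17] read 'a'  n3⇒n4 ·f  emit P1@[17:17]
[18] read 'a'  n4⇒n4 ·f  emit P1@[18:18]
[19] read 'e'  n4⇒n0 ·f
[20] read 'b'  n0⇒n1
[21] read 'c'  n1⇒n2
[22] read 'd'  n2⇒n3  emit P0@[20:22],P2@[21:22]

All matches (sorted): [[2,2],[5,1],[7,2],[13,1],[16,0],[16,2],[17,1],[18,1],[22,0],[22,2]]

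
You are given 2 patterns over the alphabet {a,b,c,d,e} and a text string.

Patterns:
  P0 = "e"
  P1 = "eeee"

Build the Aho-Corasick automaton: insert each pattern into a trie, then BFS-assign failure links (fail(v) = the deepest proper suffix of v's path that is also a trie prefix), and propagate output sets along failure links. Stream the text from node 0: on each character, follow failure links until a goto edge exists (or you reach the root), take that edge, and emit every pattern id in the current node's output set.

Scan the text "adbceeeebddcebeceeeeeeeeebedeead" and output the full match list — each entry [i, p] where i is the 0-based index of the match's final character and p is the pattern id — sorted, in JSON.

Construct AC machine:
Trie nodes:
  n0 'ε': e→1
  n1 'e': e→2  ←P0
  n2 'ee': e→3
  n3 'eee': e→4
  n4 'eeee': ·  ←P1

BFS fail/out derivation:
  fail(1) 'e': from fail(0)=0 chase 'e': 0 ⇒ 0;  out={0}∪out(0)={0}
  fail(2) 'ee': from fail(1)=0 chase 'e': 0 ⇒ 1;  out=∅∪out(1)={0}
  fail(3) 'eee': from fail(2)=1 chase 'e': 1 ⇒ 2;  out=∅∪out(2)={0}
  fail(4) 'eeee': from fail(3)=2 chase 'e': 2 ⇒ 3;  out={1}∪out(3)={0,1}

Scan:
[0] read 'a'  n0⇒n0
[1] read 'd'  n0⇒n0
[2] read 'b'  n0⇒n0
[3] read 'c'  n0⇒n0
[4] read 'e'  n0⇒n1  ** P0@[4:4]
[5] read 'e'  n1⇒n2  ** P0@[5:5]
[6] read 'e'  n2⇒n3  ** P0@[6:6]
[7] read 'e'  n3⇒n4  ** P0@[7:7],P1@[4:7]
[8] read 'b'  n4⇒n0 (fail-walked)
[9] read 'd'  n0⇒n0
[10] read 'd'  n0⇒n0
[11] read 'c'  n0⇒n0
[12] read 'e'  n0⇒n1  ** P0@[12:12]
[13] read 'b'  n1⇒n0 (fail-walked)
[14] read 'e'  n0⇒n1  ** P0@[14:14]
[15] read 'c'  n1⇒n0 (fail-walked)
[16] read 'e'  n0⇒n1  ** P0@[16:16]
[17] read 'e'  n1⇒n2  ** P0@[17:17]
[18] read 'e'  n2⇒n3  ** P0@[18:18]
[19] read 'e'  n3⇒n4  ** P0@[19:19],P1@[16:19]
[20] read 'e'  n4⇒n4 (fail-walked)  ** P0@[20:20],P1@[17:20]
[21] read 'e'  n4⇒n4 (fail-walked)  ** P0@[21:21],P1@[18:21]
[22] read 'e'  n4⇒n4 (fail-walked)  ** P0@[22:22],P1@[19:22]
[23] read 'e'  n4⇒n4 (fail-walked)  ** P0@[23:23],P1@[20:23]
[24] read 'e'  n4⇒n4 (fail-walked)  ** P0@[24:24],P1@[21:24]
[25] read 'b'  n4⇒n0 (fail-walked)
[26] read 'e'  n0⇒n1  ** P0@[26:26]
[27] read 'd'  n1⇒n0 (fail-walked)
[28] read 'e'  n0⇒n1  ** P0@[28:28]
[29] read 'e'  n1⇒n2  ** P0@[29:29]
[30] read 'a'  n2⇒n0 (fail-walked)
[31] read 'd'  n0⇒n0

Matches: [[4,0],[5,0],[6,0],[7,0],[7,1],[12,0],[14,0],[16,0],[17,0],[18,0],[19,0],[19,1],[20,0],[20,1],[21,0],[21,1],[22,0],[22,1],[23,0],[23,1],[24,0],[24,1],[26,0],[28,0],[29,0]]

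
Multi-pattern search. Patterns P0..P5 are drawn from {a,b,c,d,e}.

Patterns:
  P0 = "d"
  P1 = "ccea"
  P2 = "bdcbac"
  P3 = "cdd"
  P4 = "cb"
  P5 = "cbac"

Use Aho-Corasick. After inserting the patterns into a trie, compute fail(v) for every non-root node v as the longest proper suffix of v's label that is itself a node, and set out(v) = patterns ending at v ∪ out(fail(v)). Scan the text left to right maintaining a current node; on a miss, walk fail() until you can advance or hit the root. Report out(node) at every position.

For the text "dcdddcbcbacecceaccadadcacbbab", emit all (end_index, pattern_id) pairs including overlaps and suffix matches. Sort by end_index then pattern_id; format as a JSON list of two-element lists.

Build:
Trie nodes:
  0='ε' goto b→6 c→2 d→1
  1='d' goto ·  ←P0
  2='c' goto b→14 c→3 d→12
  3='cc' goto e→4
  4='cce' goto a→5
  5='ccea' goto ·  ←P1
  6='b' goto d→7
  7='bd' goto c→8
  8='bdc' goto b→9
  9='bdcb' goto a→10
  10='bdcba' goto c→11
  11='bdcbac' goto ·  ←P2
  12='cd' goto d→13
  13='cdd' goto ·  ←P3
  14='cb' goto a→15  ←P4
  15='cba' goto c→16
  16='cbac' goto ·  ←P5

Failure links (BFS by depth):
  n1('d'): parent n0 fail=0; on 'd' 0 → fail=0;  out {0}∪∅={0}
  n2('c'): parent n0 fail=0; on 'c' 0 → fail=0;  out ∅∪∅=∅
  n6('b'): parent n0 fail=0; on 'b' 0 → fail=0;  out ∅∪∅=∅
  n3('cc'): parent n2 fail=0; on 'c' 0 → fail=2;  out ∅∪∅=∅
  n7('bd'): parent n6 fail=0; on 'd' 0 → fail=1;  out ∅∪{0}={0}
  n12('cd'): parent n2 fail=0; on 'd' 0 → fail=1;  out ∅∪{0}={0}
  n14('cb'): parent n2 fail=0; on 'b' 0 → fail=6;  out {4}∪∅={4}
  n4('cce'): parent n3 fail=2; on 'e' 2→0 → fail=0;  out ∅∪∅=∅
  n8('bdc'): parent n7 fail=1; on 'c' 1→0 → fail=2;  out ∅∪∅=∅
  n13('cdd'): parent n12 fail=1; on 'd' 1→0 → fail=1;  out {3}∪{0}={0,3}
  n15('cba'): parent n14 fail=6; on 'a' 6→0 → fail=0;  out ∅∪∅=∅
  n5('ccea'): parent n4 fail=0; on 'a' 0 → fail=0;  out {1}∪∅={1}
  n9('bdcb'): parent n8 fail=2; on 'b' 2 → fail=14;  out ∅∪{4}={4}
  n16('cbac'): parent n15 fail=0; on 'c' 0 → fail=2;  out {5}∪∅={5}
  n10('bdcba'): parent n9 fail=14; on 'a' 14 → fail=15;  out ∅∪∅=∅
  n11('bdcbac'): parent n10 fail=15; on 'c' 15 → fail=16;  out {2}∪{5}={2,5}

Scan:
i=0 'd': node 0→1  → match P0@[0:0]
i=1 'c': node 1→2 (via fail)
i=2 'd': node 2→12  → match P0@[2:2]
i=3 'd': node 12→13  → match P0@[3:3],P3@[1:3]
i=4 'd': node 13→1 (via fail)  → match P0@[4:4]
i=5 'c': node 1→2 (via fail)
i=6 'b': node 2→14  → match P4@[5:6]
i=7 'c': node 14→2 (via fail)
i=8 'b': node 2→14  → match P4@[7:8]
i=9 'a': node 14→15
i=10 'c': node 15→16  → match P5@[7:10]
i=11 'e': node 16→0 (via fail)
i=12 'c': node 0→2
i=13 'c': node 2→3
i=14 'e': node 3→4
i=15 'a': node 4→5  → match P1@[12:15]
i=16 'c': node 5→2 (via fail)
i=17 'c': node 2→3
i=18 'a': node 3→0 (via fail)
i=19 'd': node 0→1  → match P0@[19:19]
i=20 'a': node 1→0 (via fail)
i=21 'd': node 0→1  → match P0@[21:21]
i=22 'c': node 1→2 (via fail)
i=23 'a': node 2→0 (via fail)
i=24 'c': node 0→2
i=25 'b': node 2→14  → match P4@[24:25]
i=26 'b': node 14→6 (via fail)
i=27 'a': node 6→0 (via fail)
i=28 'b': node 0→6

All matches (sorted): [[0,0],[2,0],[3,0],[3,3],[4,0],[6,4],[8,4],[10,5],[15,1],[19,0],[21,0],[25,4]]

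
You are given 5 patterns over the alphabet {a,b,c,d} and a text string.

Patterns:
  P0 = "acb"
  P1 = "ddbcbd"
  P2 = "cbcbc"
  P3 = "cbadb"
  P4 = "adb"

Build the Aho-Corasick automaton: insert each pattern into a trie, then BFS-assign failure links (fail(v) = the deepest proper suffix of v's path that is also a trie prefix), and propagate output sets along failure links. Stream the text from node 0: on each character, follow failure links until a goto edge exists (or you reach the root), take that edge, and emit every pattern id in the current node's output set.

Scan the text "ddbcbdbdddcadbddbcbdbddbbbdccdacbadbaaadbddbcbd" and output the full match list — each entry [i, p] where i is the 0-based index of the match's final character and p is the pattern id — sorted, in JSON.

Construct AC machine:
Trie nodes:
  n0 'ε': a→1 c→10 d→4
  n1 'a': c→2 d→18
  n2 'ac': b→3
  n3 'acb': ·  ←P0
  n4 'd': d→5
  n5 'dd': b→6
  n6 'ddb': c→7
  n7 'ddbc': b→8
  n8 'ddbcb': d→9
  n9 'ddbcbd': ·  ←P1
  n10 'c': b→11
  n11 'cb': a→15 c→12
  n12 'cbc': b→13
  n13 'cbcb': c→14
  n14 'cbcbc': ·  ←P2
  n15 'cba': d→16
  n16 'cbad': b→17
  n17 'cbadb': ·  ←P3
  n18 'ad': b→19
  n19 'adb': ·  ←P4

BFS fail/out derivation:
  fail(1) 'a': from fail(0)=0 chase 'a': 0 ⇒ 0;  out=∅∪out(0)=∅
  fail(4) 'd': from fail(0)=0 chase 'd': 0 ⇒ 0;  out=∅∪out(0)=∅
  fail(10) 'c': from fail(0)=0 chase 'c': 0 ⇒ 0;  out=∅∪out(0)=∅
  fail(2) 'ac': from fail(1)=0 chase 'c': 0 ⇒ 10;  out=∅∪out(10)=∅
  fail(5) 'dd': from fail(4)=0 chase 'd': 0 ⇒ 4;  out=∅∪out(4)=∅
  fail(11) 'cb': from fail(10)=0 chase 'b': 0 ⇒ 0;  out=∅∪out(0)=∅
  fail(18) 'ad': from fail(1)=0 chase 'd': 0 ⇒ 4;  out=∅∪out(4)=∅
  fail(3) 'acb': from fail(2)=10 chase 'b': 10 ⇒ 11;  out={0}∪out(11)={0}
  fail(6) 'ddb': from fail(5)=4 chase 'b': 4→0 ⇒ 0;  out=∅∪out(0)=∅
  fail(12) 'cbc': from fail(11)=0 chase 'c': 0 ⇒ 10;  out=∅∪out(10)=∅
  fail(15) 'cba': from fail(11)=0 chase 'a': 0 ⇒ 1;  out=∅∪out(1)=∅
  fail(19) 'adb': from fail(18)=4 chase 'b': 4→0 ⇒ 0;  out={4}∪out(0)={4}
  fail(7) 'ddbc': from fail(6)=0 chase 'c': 0 ⇒ 10;  out=∅∪out(10)=∅
  fail(13) 'cbcb': from fail(12)=10 chase 'b': 10 ⇒ 11;  out=∅∪out(11)=∅
  fail(16) 'cbad': from fail(15)=1 chase 'd': 1 ⇒ 18;  out=∅∪out(18)=∅
  fail(8) 'ddbcb': from fail(7)=10 chase 'b': 10 ⇒ 11;  out=∅∪out(11)=∅
  fail(14) 'cbcbc': from fail(13)=11 chase 'c': 11 ⇒ 12;  out={2}∪out(12)={2}
  fail(17) 'cbadb': from fail(16)=18 chase 'b': 18 ⇒ 19;  out={3}∪out(19)={3,4}
  fail(9) 'ddbcbd': from fail(8)=11 chase 'd': 11→0 ⇒ 4;  out={1}∪out(4)={1}

Scan:
i=0 'd': node 0→4
i=1 'd': node 4→5
i=2 'b': node 5→6
i=3 'c': node 6→7
i=4 'b': node 7→8
i=5 'd': node 8→9  ** P1@[0:5]
i=6 'b': node 9→0 (via fail)
i=7 'd': node 0→4
i=8 'd': node 4→5
i=9 'd': node 5→5 (via fail)
i=10 'c': node 5→10 (via fail)
i=11 'a': node 10→1 (via fail)
i=12 'd': node 1→18
i=13 'b': node 18→19  ** P4@[11:13]
i=14 'd': node 19→4 (via fail)
i=15 'd': node 4→5
i=16 'b': node 5→6
i=17 'c': node 6→7
i=18 'b': node 7→8
i=19 'd': node 8→9  ** P1@[14:19]
i=20 'b': node 9→0 (via fail)
i=21 'd': node 0→4
i=22 'd': node 4→5
i=23 'b': node 5→6
i=24 'b': node 6→0 (via fail)
i=25 'b': node 0→0
i=26 'd': node 0→4
i=27 'c': node 4→10 (via fail)
i=28 'c': node 10→10 (via fail)
i=29 'd': node 10→4 (via fail)
i=30 'a': node 4→1 (via fail)
i=31 'c': node 1→2
i=32 'b': node 2→3  ** P0@[30:32]
i=33 'a': node 3→15 (via fail)
i=34 'd': node 15→16
i=35 'b': node 16→17  ** P3@[31:35],P4@[33:35]
i=36 'a': node 17→1 (via fail)
i=37 'a': node 1→1 (via fail)
i=38 'a': node 1→1 (via fail)
i=39 'd': node 1→18
i=40 'b': node 18→19  ** P4@[38:40]
i=41 'd': node 19→4 (via fail)
i=42 'd': node 4→5
i=43 'b': node 5→6
i=44 'c': node 6→7
i=45 'b': node 7→8
i=46 'd': node 8→9  ** P1@[41:46]

All matches (sorted): [[5,1],[13,4],[19,1],[32,0],[35,3],[35,4],[40,4],[46,1]]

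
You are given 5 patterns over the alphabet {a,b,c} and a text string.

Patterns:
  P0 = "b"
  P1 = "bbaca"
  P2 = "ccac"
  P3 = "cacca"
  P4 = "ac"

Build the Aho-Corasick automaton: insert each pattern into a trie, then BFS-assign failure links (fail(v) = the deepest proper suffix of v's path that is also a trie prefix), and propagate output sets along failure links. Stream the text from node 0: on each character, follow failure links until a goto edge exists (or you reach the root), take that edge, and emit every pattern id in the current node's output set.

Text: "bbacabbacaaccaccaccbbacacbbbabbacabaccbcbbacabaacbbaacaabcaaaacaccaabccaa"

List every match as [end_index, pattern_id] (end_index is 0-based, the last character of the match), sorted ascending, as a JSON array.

Build automaton:
Trie nodes:
  0='ε' goto a→14 b→1 c→6
  1='b' goto b→2  [P0 ends]
  2='bb' goto a→3
  3='bba' goto c→4
  4='bbac' goto a→5
  5='bbaca' goto ·  [P1 ends]
  6='c' goto a→10 c→7
  7='cc' goto a→8
  8='cca' goto c→9
  9='ccac' goto ·  [P2 ends]
  10='ca' goto c→11
  11='cac' goto c→12
  12='cacc' goto a→13
  13='cacca' goto ·  [P3 ends]
  14='a' goto c→15
  15='ac' goto ·  [P4 ends]

BFS fail/out derivation:
  fail(1) 'b': from fail(0)=0 chase 'b': 0 ⇒ 0;  out={0}∪out(0)={0}
  fail(6) 'c': from fail(0)=0 chase 'c': 0 ⇒ 0;  out=∅∪out(0)=∅
  fail(14) 'a': from fail(0)=0 chase 'a': 0 ⇒ 0;  out=∅∪out(0)=∅
  fail(2) 'bb': from fail(1)=0 chase 'b': 0 ⇒ 1;  out=∅∪out(1)={0}
  fail(7) 'cc': from fail(6)=0 chase 'c': 0 ⇒ 6;  out=∅∪out(6)=∅
  fail(10) 'ca': from fail(6)=0 chase 'a': 0 ⇒ 14;  out=∅∪out(14)=∅
  fail(15) 'ac': from fail(14)=0 chase 'c': 0 ⇒ 6;  out={4}∪out(6)={4}
  fail(3) 'bba': from fail(2)=1 chase 'a': 1→0 ⇒ 14;  out=∅∪out(14)=∅
  fail(8) 'cca': from fail(7)=6 chase 'a': 6 ⇒ 10;  out=∅∪out(10)=∅
  fail(11) 'cac': from fail(10)=14 chase 'c': 14 ⇒ 15;  out=∅∪out(15)={4}
  fail(4) 'bbac': from fail(3)=14 chase 'c': 14 ⇒ 15;  out=∅∪out(15)={4}
  fail(9) 'ccac': from fail(8)=10 chase 'c': 10 ⇒ 11;  out={2}∪out(11)={2,4}
  fail(12) 'cacc': from fail(11)=15 chase 'c': 15→6 ⇒ 7;  out=∅∪out(7)=∅
  fail(5) 'bbaca': from fail(4)=15 chase 'a': 15→6 ⇒ 10;  out={1}∪out(10)={1}
  fail(13) 'cacca': from fail(12)=7 chase 'a': 7 ⇒ 8;  out={3}∪out(8)={3}

Run:
i=0 'b': node 0→1  → match P0@[0:0]
i=1 'b': node 1→2  → match P0@[1:1]
i=2 'a': node 2→3
i=3 'c': node 3→4  → match P4@[2:3]
i=4 'a': node 4→5  → match P1@[0:4]
i=5 'b': node 5→1 (fail-walked)  → match P0@[5:5]
i=6 'b': node 1→2  → match P0@[6:6]
i=7 'a': node 2→3
i=8 'c': node 3→4  → match P4@[7:8]
i=9 'a': node 4→5  → match P1@[5:9]
i=10 'a': node 5→14 (fail-walked)
i=11 'c': node 14→15  → match P4@[10:11]
i=12 'c': node 15→7 (fail-walked)
i=13 'a': node 7→8
i=14 'c': node 8→9  → match P2@[11:14],P4@[13:14]
i=15 'c': node 9→12 (fail-walked)
i=16 'a': node 12→13  → match P3@[12:16]
i=17 'c': node 13→9 (fail-walked)  → match P2@[14:17],P4@[16:17]
i=18 'c': node 9→12 (fail-walked)
i=19 'b': node 12→1 (fail-walked)  → match P0@[19:19]
i=20 'b': node 1→2  → match P0@[20:20]
i=21 'a': node 2→3
i=22 'c': node 3→4  → match P4@[21:22]
i=23 'a': node 4→5  → match P1@[19:23]
i=24 'c': node 5→11 (fail-walked)  → match P4@[23:24]
i=25 'b': node 11→1 (fail-walked)  → match P0@[25:25]
i=26 'b': node 1→2  → match P0@[26:26]
i=27 'b': node 2→2 (fail-walked)  → match P0@[27:27]
i=28 'a': node 2→3
i=29 'b': node 3→1 (fail-walked)  → match P0@[29:29]
i=30 'b': node 1→2  → match P0@[30:30]
i=31 'a': node 2→3
i=32 'c': node 3→4  → match P4@[31:32]
i=33 'a': node 4→5  → match P1@[29:33]
i=34 'b': node 5→1 (fail-walked)  → match P0@[34:34]
i=35 'a': node 1→14 (fail-walked)
i=36 'c': node 14→15  → match P4@[35:36]
i=37 'c': node 15→7 (fail-walked)
i=38 'b': node 7→1 (fail-walked)  → match P0@[38:38]
i=39 'c': node 1→6 (fail-walked)
i=40 'b': node 6→1 (fail-walked)  → match P0@[40:40]
i=41 'b': node 1→2  → match P0@[41:41]
i=42 'a': node 2→3
i=43 'c': node 3→4  → match P4@[42:43]
i=44 'a': node 4→5  → match P1@[40:44]
i=45 'b': node 5→1 (fail-walked)  → match P0@[45:45]
i=46 'a': node 1→14 (fail-walked)
i=47 'a': node 14→14 (fail-walked)
i=48 'c': node 14→15  → match P4@[47:48]
i=49 'b': node 15→1 (fail-walked)  → match P0@[49:49]
i=50 'b': node 1→2  → match P0@[50:50]
i=51 'a': node 2→3
i=52 'a': node 3→14 (fail-walked)
i=53 'c': node 14→15  → match P4@[52:53]
i=54 'a': node 15→10 (fail-walked)
i=55 'a': node 10→14 (fail-walked)
i=56 'b': node 14→1 (fail-walked)  → match P0@[56:56]
i=57 'c': node 1→6 (fail-walked)
i=58 'a': node 6→10
i=59 'a': node 10→14 (fail-walked)
i=60 'a': node 14→14 (fail-walked)
i=61 'a': node 14→14 (fail-walked)
i=62 'c': node 14→15  → match P4@[61:62]
i=63 'a': node 15→10 (fail-walked)
i=64 'c': node 10→11  → match P4@[63:64]
i=65 'c': node 11→12
i=66 'a': node 12→13  → match P3@[62:66]
i=67 'a': node 13→14 (fail-walked)
i=68 'b': node 14→1 (fail-walked)  → match P0@[68:68]
i=69 'c': node 1→6 (fail-walked)
i=70 'c': node 6→7
i=71 'a': node 7→8
i=72 'a': node 8→14 (fail-walked)

Result: [[0,0],[1,0],[3,4],[4,1],[5,0],[6,0],[8,4],[9,1],[11,4],[14,2],[14,4],[16,3],[17,2],[17,4],[19,0],[20,0],[22,4],[23,1],[24,4],[25,0],[26,0],[27,0],[29,0],[30,0],[32,4],[33,1],[34,0],[36,4],[38,0],[40,0],[41,0],[43,4],[44,1],[45,0],[48,4],[49,0],[50,0],[53,4],[56,0],[62,4],[64,4],[66,3],[68,0]]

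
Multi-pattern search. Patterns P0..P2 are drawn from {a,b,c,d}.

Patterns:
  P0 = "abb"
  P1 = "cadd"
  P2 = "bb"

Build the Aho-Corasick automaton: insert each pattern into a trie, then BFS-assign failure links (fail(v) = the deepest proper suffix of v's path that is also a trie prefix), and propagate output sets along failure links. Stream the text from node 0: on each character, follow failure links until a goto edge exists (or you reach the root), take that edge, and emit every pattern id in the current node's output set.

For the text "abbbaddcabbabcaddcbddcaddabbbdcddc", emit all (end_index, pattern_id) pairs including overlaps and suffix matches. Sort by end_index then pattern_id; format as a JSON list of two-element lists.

Build automaton:
Trie nodes:
  0='ε' goto a→1 b→8 c→4
  1='a' goto b→2
  2='ab' goto b→3
  3='abb' goto ·  ←P0
  4='c' goto a→5
  5='ca' goto d→6
  6='cad' goto d→7
  7='cadd' goto ·  ←P1
  8='b' goto b→9
  9='bb' goto ·  ←P2

BFS fail/out derivation:
  n1('a'): parent n0 fail=0; on 'a' 0 → fail=0;  out ∅∪∅=∅
  n4('c'): parent n0 fail=0; on 'c' 0 → fail=0;  out ∅∪∅=∅
  n8('b'): parent n0 fail=0; on 'b' 0 → fail=0;  out ∅∪∅=∅
  n2('ab'): parent n1 fail=0; on 'b' 0 → fail=8;  out ∅∪∅=∅
  n5('ca'): parent n4 fail=0; on 'a' 0 → fail=1;  out ∅∪∅=∅
  n9('bb'): parent n8 fail=0; on 'b' 0 → fail=8;  out {2}∪∅={2}
  n3('abb'): parent n2 fail=8; on 'b' 8 → fail=9;  out {0}∪{2}={0,2}
  n6('cad'): parent n5 fail=1; on 'd' 1→0 → fail=0;  out ∅∪∅=∅
  n7('cadd'): parent n6 fail=0; on 'd' 0 → fail=0;  out {1}∪∅={1}

Run:
pos 0 'a': at 1
pos 1 'b': at 2
pos 2 'b': at 3  emit P0@[0:2],P2@[1:2]
pos 3 'b': at 9 ·f  emit P2@[2:3]
pos 4 'a': at 1 ·f
pos 5 'd': at 0 ·f
pos 6 'd': at 0
pos 7 'c': at 4
pos 8 'a': at 5
pos 9 'b': at 2 ·f
pos 10 'b': at 3  emit P0@[8:10],P2@[9:10]
pos 11 'a': at 1 ·f
pos 12 'b': at 2
pos 13 'c': at 4 ·f
pos 14 'a': at 5
pos 15 'd': at 6
pos 16 'd': at 7  emit P1@[13:16]
pos 17 'c': at 4 ·f
pos 18 'b': at 8 ·f
pos 19 'd': at 0 ·f
pos 20 'd': at 0
pos 21 'c': at 4
pos 22 'a': at 5
pos 23 'd': at 6
pos 24 'd': at 7  emit P1@[21:24]
pos 25 'a': at 1 ·f
pos 26 'b': at 2
pos 27 'b': at 3  emit P0@[25:27],P2@[26:27]
pos 28 'b': at 9 ·f  emit P2@[27:28]
pos 29 'd': at 0 ·f
pos 30 'c': at 4
pos 31 'd': at 0 ·f
pos 32 'd': at 0
pos 33 'c': at 4

All matches (sorted): [[2,0],[2,2],[3,2],[10,0],[10,2],[16,1],[24,1],[27,0],[27,2],[28,2]]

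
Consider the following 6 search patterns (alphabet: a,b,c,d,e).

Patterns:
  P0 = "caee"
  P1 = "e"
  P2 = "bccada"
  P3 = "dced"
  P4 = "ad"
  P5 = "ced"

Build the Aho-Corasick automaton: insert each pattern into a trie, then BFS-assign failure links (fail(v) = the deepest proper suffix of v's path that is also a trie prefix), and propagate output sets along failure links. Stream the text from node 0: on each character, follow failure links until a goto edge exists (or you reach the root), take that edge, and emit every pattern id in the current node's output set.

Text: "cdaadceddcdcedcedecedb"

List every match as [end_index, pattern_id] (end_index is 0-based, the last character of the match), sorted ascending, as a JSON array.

Build automaton:
Trie (insert patterns):
  n0 'ε': a→16 b→6 c→1 d→12 e→5
  n1 'c': a→2 e→18
  n2 'ca': e→3
  n3 'cae': e→4
  n4 'caee': ·  ←P0
  n5 'e': ·  ←P1
  n6 'b': c→7
  n7 'bc': c→8
  n8 'bcc': a→9
  n9 'bcca': d→10
  n10 'bccad': a→11
  n11 'bccada': ·  ←P2
  n12 'd': c→13
  n13 'dc': e→14
  n14 'dce': d→15
  n15 'dced': ·  ←P3
  n16 'a': d→17
  n17 'ad': ·  ←P4
  n18 'ce': d→19
  n19 'ced': ·  ←P5

Failure links (BFS by depth):
  fail(1) 'c': from fail(0)=0 chase 'c': 0 ⇒ 0;  out=∅∪out(0)=∅
  fail(5) 'e': from fail(0)=0 chase 'e': 0 ⇒ 0;  out={1}∪out(0)={1}
  fail(6) 'b': from fail(0)=0 chase 'b': 0 ⇒ 0;  out=∅∪out(0)=∅
  fail(12) 'd': from fail(0)=0 chase 'd': 0 ⇒ 0;  out=∅∪out(0)=∅
  fail(16) 'a': from fail(0)=0 chase 'a': 0 ⇒ 0;  out=∅∪out(0)=∅
  fail(2) 'ca': from fail(1)=0 chase 'a': 0 ⇒ 16;  out=∅∪out(16)=∅
  fail(7) 'bc': from fail(6)=0 chase 'c': 0 ⇒ 1;  out=∅∪out(1)=∅
  fail(13) 'dc': from fail(12)=0 chase 'c': 0 ⇒ 1;  out=∅∪out(1)=∅
  fail(17) 'ad': from fail(16)=0 chase 'd': 0 ⇒ 12;  out={4}∪out(12)={4}
  fail(18) 'ce': from fail(1)=0 chase 'e': 0 ⇒ 5;  out=∅∪out(5)={1}
  fail(3) 'cae': from fail(2)=16 chase 'e': 16→0 ⇒ 5;  out=∅∪out(5)={1}
  fail(8) 'bcc': from fail(7)=1 chase 'c': 1→0 ⇒ 1;  out=∅∪out(1)=∅
  fail(14) 'dce': from fail(13)=1 chase 'e': 1 ⇒ 18;  out=∅∪out(18)={1}
  fail(19) 'ced': from fail(18)=5 chase 'd': 5→0 ⇒ 12;  out={5}∪out(12)={5}
  fail(4) 'caee': from fail(3)=5 chase 'e': 5→0 ⇒ 5;  out={0}∪out(5)={0,1}
  fail(9) 'bcca': from fail(8)=1 chase 'a': 1 ⇒ 2;  out=∅∪out(2)=∅
  fail(15) 'dced': from fail(14)=18 chase 'd': 18 ⇒ 19;  out={3}∪out(19)={3,5}
  fail(10) 'bccad': from fail(9)=2 chase 'd': 2→16 ⇒ 17;  out=∅∪out(17)={4}
  fail(11) 'bccada': from fail(10)=17 chase 'a': 17→12→0 ⇒ 16;  out={2}∪out(16)={2}

Run:
i=0 'c': node 0→1
i=1 'd': node 1→12 (via fail)
i=2 'a': node 12→16 (via fail)
i=3 'a': node 16→16 (via fail)
i=4 'd': node 16→17  ** P4@[3:4]
i=5 'c': node 17→13 (via fail)
i=6 'e': node 13→14  ** P1@[6:6]
i=7 'd': node 14→15  ** P3@[4:7],P5@[5:7]
i=8 'd': node 15→12 (via fail)
i=9 'c': node 12→13
i=10 'd': node 13→12 (via fail)
i=11 'c': node 12→13
i=12 'e': node 13→14  ** P1@[12:12]
i=13 'd': node 14→15  ** P3@[10:13],P5@[11:13]
i=14 'c': node 15→13 (via fail)
i=15 'e': node 13→14  ** P1@[15:15]
i=16 'd': node 14→15  ** P3@[13:16],P5@[14:16]
i=17 'e': node 15→5 (via fail)  ** P1@[17:17]
i=18 'c': node 5→1 (via fail)
i=19 'e': node 1→18  ** P1@[19:19]
i=20 'd': node 18→19  ** P5@[18:20]
i=21 'b': node 19→6 (via fail)

Result: [[4,4],[6,1],[7,3],[7,5],[12,1],[13,3],[13,5],[15,1],[16,3],[16,5],[17,1],[19,1],[20,5]]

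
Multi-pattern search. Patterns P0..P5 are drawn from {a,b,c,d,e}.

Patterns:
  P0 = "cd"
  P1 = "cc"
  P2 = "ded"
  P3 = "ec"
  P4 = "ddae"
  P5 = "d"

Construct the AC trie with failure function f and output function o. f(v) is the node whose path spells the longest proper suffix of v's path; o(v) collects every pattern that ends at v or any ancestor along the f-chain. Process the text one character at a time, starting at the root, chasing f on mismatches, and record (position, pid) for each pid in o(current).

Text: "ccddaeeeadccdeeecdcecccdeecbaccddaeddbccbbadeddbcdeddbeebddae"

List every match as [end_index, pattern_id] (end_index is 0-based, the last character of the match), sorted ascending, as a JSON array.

Build:
Trie nodes:
  0='ε' goto c→1 d→4 e→7
  1='c' goto c→3 d→2
  2='cd' goto ·  [P0 ends]
  3='cc' goto ·  [P1 ends]
  4='d' goto d→9 e→5  [P5 ends]
  5='de' goto d→6
  6='ded' goto ·  [P2 ends]
  7='e' goto c→8
  8='ec' goto ·  [P3 ends]
  9='dd' goto a→10
  10='dda' goto e→11
  11='ddae' goto ·  [P4 ends]

BFS fail/out derivation:
  fail(1) 'c': from fail(0)=0 chase 'c': 0 ⇒ 0;  out=∅∪out(0)=∅
  fail(4) 'd': from fail(0)=0 chase 'd': 0 ⇒ 0;  out={5}∪out(0)={5}
  fail(7) 'e': from fail(0)=0 chase 'e': 0 ⇒ 0;  out=∅∪out(0)=∅
  fail(2) 'cd': from fail(1)=0 chase 'd': 0 ⇒ 4;  out={0}∪out(4)={0,5}
  fail(3) 'cc': from fail(1)=0 chase 'c': 0 ⇒ 1;  out={1}∪out(1)={1}
  fail(5) 'de': from fail(4)=0 chase 'e': 0 ⇒ 7;  out=∅∪out(7)=∅
  fail(8) 'ec': from fail(7)=0 chase 'c': 0 ⇒ 1;  out={3}∪out(1)={3}
  fail(9) 'dd': from fail(4)=0 chase 'd': 0 ⇒ 4;  out=∅∪out(4)={5}
  fail(6) 'ded': from fail(5)=7 chase 'd': 7→0 ⇒ 4;  out={2}∪out(4)={2,5}
  fail(10) 'dda': from fail(9)=4 chase 'a': 4→0 ⇒ 0;  out=∅∪out(0)=∅
  fail(11) 'ddae': from fail(10)=0 chase 'e': 0 ⇒ 7;  out={4}∪out(7)={4}

Run:
[0] read 'c'  n0⇒n1
[1] read 'c'  n1⇒n3  ** P1@[0:1]
[2] read 'd'  n3⇒n2 (fail-walked)  ** P0@[1:2],P5@[2:2]
[3] read 'd'  n2⇒n9 (fail-walked)  ** P5@[3:3]
[4] read 'a'  n9⇒n10
[5] read 'e'  n10⇒n11  ** P4@[2:5]
[6] read 'e'  n11⇒n7 (fail-walked)
[7] read 'e'  n7⇒n7 (fail-walked)
[8] read 'a'  n7⇒n0 (fail-walked)
[9] read 'd'  n0⇒n4  ** P5@[9:9]
[10] read 'c'  n4⇒n1 (fail-walked)
[11] read 'c'  n1⇒n3  ** P1@[10:11]
[12] read 'd'  n3⇒n2 (fail-walked)  ** P0@[11:12],P5@[12:12]
[13] read 'e'  n2⇒n5 (fail-walked)
[14] read 'e'  n5⇒n7 (fail-walked)
[15] read 'e'  n7⇒n7 (fail-walked)
[16] read 'c'  n7⇒n8  ** P3@[15:16]
[17] read 'd'  n8⇒n2 (fail-walked)  ** P0@[16:17],P5@[17:17]
[18] read 'c'  n2⇒n1 (fail-walked)
[19] read 'e'  n1⇒n7 (fail-walked)
[20] read 'c'  n7⇒n8  ** P3@[19:20]
[21] read 'c'  n8⇒n3 (fail-walked)  ** P1@[20:21]
[22] read 'c'  n3⇒n3 (fail-walked)  ** P1@[21:22]
[23] read 'd'  n3⇒n2 (fail-walked)  ** P0@[22:23],P5@[23:23]
[24] read 'e'  n2⇒n5 (fail-walked)
[25] read 'e'  n5⇒n7 (fail-walked)
[26] read 'c'  n7⇒n8  ** P3@[25:26]
[27] read 'b'  n8⇒n0 (fail-walked)
[28] read 'a'  n0⇒n0
[29] read 'c'  n0⇒n1
[30] read 'c'  n1⇒n3  ** P1@[29:30]
[31] read 'd'  n3⇒n2 (fail-walked)  ** P0@[30:31],P5@[31:31]
[32] read 'd'  n2⇒n9 (fail-walked)  ** P5@[32:32]
[33] read 'a'  n9⇒n10
[34] read 'e'  n10⇒n11  ** P4@[31:34]
[35] read 'd'  n11⇒n4 (fail-walked)  ** P5@[35:35]
[36] read 'd'  n4⇒n9  ** P5@[36:36]
[37] read 'b'  n9⇒n0 (fail-walked)
[38] read 'c'  n0⇒n1
[39] read 'c'  n1⇒n3  ** P1@[38:39]
[40] read 'b'  n3⇒n0 (fail-walked)
[41] read 'b'  n0⇒n0
[42] read 'a'  n0⇒n0
[43] read 'd'  n0⇒n4  ** P5@[43:43]
[44] read 'e'  n4⇒n5
[45] read 'd'  n5⇒n6  ** P2@[43:45],P5@[45:45]
[46] read 'd'  n6⇒n9 (fail-walked)  ** P5@[46:46]
[47] read 'b'  n9⇒n0 (fail-walked)
[48] read 'c'  n0⇒n1
[49] read 'd'  n1⇒n2  ** P0@[48:49],P5@[49:49]
[50] read 'e'  n2⇒n5 (fail-walked)
[51] read 'd'  n5⇒n6  ** P2@[49:51],P5@[51:51]
[52] read 'd'  n6⇒n9 (fail-walked)  ** P5@[52:52]
[53] read 'b'  n9⇒n0 (fail-walked)
[54] read 'e'  n0⇒n7
[55] read 'e'  n7⇒n7 (fail-walked)
[56] read 'b'  n7⇒n0 (fail-walked)
[57] read 'd'  n0⇒n4  ** P5@[57:57]
[58] read 'd'  n4⇒n9  ** P5@[58:58]
[59] read 'a'  n9⇒n10
[60] read 'e'  n10⇒n11  ** P4@[57:60]

All matches (sorted): [[1,1],[2,0],[2,5],[3,5],[5,4],[9,5],[11,1],[12,0],[12,5],[16,3],[17,0],[17,5],[20,3],[21,1],[22,1],[23,0],[23,5],[26,3],[30,1],[31,0],[31,5],[32,5],[34,4],[35,5],[36,5],[39,1],[43,5],[45,2],[45,5],[46,5],[49,0],[49,5],[51,2],[51,5],[52,5],[57,5],[58,5],[60,4]]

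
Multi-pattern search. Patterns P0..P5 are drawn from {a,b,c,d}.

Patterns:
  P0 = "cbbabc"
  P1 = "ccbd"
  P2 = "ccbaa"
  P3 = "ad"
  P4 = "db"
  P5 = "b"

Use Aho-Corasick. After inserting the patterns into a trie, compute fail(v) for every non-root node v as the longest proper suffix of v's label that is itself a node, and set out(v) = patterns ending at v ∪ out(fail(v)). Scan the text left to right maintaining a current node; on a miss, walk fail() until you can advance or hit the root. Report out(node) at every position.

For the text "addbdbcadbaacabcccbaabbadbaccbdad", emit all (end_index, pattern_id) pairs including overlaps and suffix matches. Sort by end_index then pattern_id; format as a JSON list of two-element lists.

Construct AC machine:
Trie (insert patterns):
  n0 'ε': a→12 b→16 c→1 d→14
  n1 'c': b→2 c→7
  n2 'cb': b→3
  n3 'cbb': a→4
  n4 'cbba': b→5
  n5 'cbbab': c→6
  n6 'cbbabc': ·  [P0 ends]
  n7 'cc': b→8
  n8 'ccb': a→10 d→9
  n9 'ccbd': ·  [P1 ends]
  n10 'ccba': a→11
  n11 'ccbaa': ·  [P2 ends]
  n12 'a': d→13
  n13 'ad': ·  [P3 ends]
  n14 'd': b→15
  n15 'db': ·  [P4 ends]
  n16 'b': ·  [P5 ends]

BFS fail/out derivation:
  fail(1) 'c': from fail(0)=0 chase 'c': 0 ⇒ 0;  out=∅∪out(0)=∅
  fail(12) 'a': from fail(0)=0 chase 'a': 0 ⇒ 0;  out=∅∪out(0)=∅
  fail(14) 'd': from fail(0)=0 chase 'd': 0 ⇒ 0;  out=∅∪out(0)=∅
  fail(16) 'b': from fail(0)=0 chase 'b': 0 ⇒ 0;  out={5}∪out(0)={5}
  fail(2) 'cb': from fail(1)=0 chase 'b': 0 ⇒ 16;  out=∅∪out(16)={5}
  fail(7) 'cc': from fail(1)=0 chase 'c': 0 ⇒ 1;  out=∅∪out(1)=∅
  fail(13) 'ad': from fail(12)=0 chase 'd': 0 ⇒ 14;  out={3}∪out(14)={3}
  fail(15) 'db': from fail(14)=0 chase 'b': 0 ⇒ 16;  out={4}∪out(16)={4,5}
  fail(3) 'cbb': from fail(2)=16 chase 'b': 16→0 ⇒ 16;  out=∅∪out(16)={5}
  fail(8) 'ccb': from fail(7)=1 chase 'b': 1 ⇒ 2;  out=∅∪out(2)={5}
  fail(4) 'cbba': from fail(3)=16 chase 'a': 16→0 ⇒ 12;  out=∅∪out(12)=∅
  fail(9) 'ccbd': from fail(8)=2 chase 'd': 2→16→0 ⇒ 14;  out={1}∪out(14)={1}
  fail(10) 'ccba': from fail(8)=2 chase 'a': 2→16→0 ⇒ 12;  out=∅∪out(12)=∅
  fail(5) 'cbbab': from fail(4)=12 chase 'b': 12→0 ⇒ 16;  out=∅∪out(16)={5}
  fail(11) 'ccbaa': from fail(10)=12 chase 'a': 12→0 ⇒ 12;  out={2}∪out(12)={2}
  fail(6) 'cbbabc': from fail(5)=16 chase 'c': 16→0 ⇒ 1;  out={0}∪out(1)={0}

Text stream:
[0] read 'a'  n0⇒n12
[1] read 'd'  n12⇒n13  emit P3@[0:1]
[2] read 'd'  n13⇒n14 ·f
[3] read 'b'  n14⇒n15  emit P4@[2:3],P5@[3:3]
[4] read 'd'  n15⇒n14 ·f
[5] read 'b'  n14⇒n15  emit P4@[4:5],P5@[5:5]
[6] read 'c'  n15⇒n1 ·f
[7] read 'a'  n1⇒n12 ·f
[8] read 'd'  n12⇒n13  emit P3@[7:8]
[9] read 'b'  n13⇒n15 ·f  emit P4@[8:9],P5@[9:9]
[10] read 'a'  n15⇒n12 ·f
[11] read 'a'  n12⇒n12 ·f
[12] read 'c'  n12⇒n1 ·f
[13] read 'a'  n1⇒n12 ·f
[14] read 'b'  n12⇒n16 ·f  emit P5@[14:14]
[15] read 'c'  n16⇒n1 ·f
[16] read 'c'  n1⇒n7
[17] read 'c'  n7⇒n7 ·f
[18] read 'b'  n7⇒n8  emit P5@[18:18]
[19] read 'a'  n8⇒n10
[20] read 'a'  n10⇒n11  emit P2@[16:20]
[21] read 'b'  n11⇒n16 ·f  emit P5@[21:21]
[22] read 'b'  n16⇒n16 ·f  emit P5@[22:22]
[23] read 'a'  n16⇒n12 ·f
[24] read 'd'  n12⇒n13  emit P3@[23:24]
[25] read 'b'  n13⇒n15 ·f  emit P4@[24:25],P5@[25:25]
[26] read 'a'  n15⇒n12 ·f
[27] read 'c'  n12⇒n1 ·f
[28] read 'c'  n1⇒n7
[29] read 'b'  n7⇒n8  emit P5@[29:29]
[30] read 'd'  n8⇒n9  emit P1@[27:30]
[31] read 'a'  n9⇒n12 ·f
[32] read 'd'  n12⇒n13  emit P3@[31:32]

All matches (sorted): [[1,3],[3,4],[3,5],[5,4],[5,5],[8,3],[9,4],[9,5],[14,5],[18,5],[20,2],[21,5],[22,5],[24,3],[25,4],[25,5],[29,5],[30,1],[32,3]]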